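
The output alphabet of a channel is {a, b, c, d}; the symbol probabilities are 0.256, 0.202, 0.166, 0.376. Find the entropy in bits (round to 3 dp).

H = −Σ pᵢ log₂ pᵢ.
−0.256·log₂(0.256) = 0.5032
−0.202·log₂(0.202) = 0.4661
−0.166·log₂(0.166) = 0.4301
−0.376·log₂(0.376) = 0.5306
Sum ≈ 1.9300 → 1.930 bits.

1.930 bits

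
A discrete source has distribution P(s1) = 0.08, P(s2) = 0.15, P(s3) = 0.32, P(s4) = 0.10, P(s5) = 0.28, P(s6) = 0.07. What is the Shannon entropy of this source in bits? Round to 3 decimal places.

2.343 bits

H = −Σ pᵢ log₂ pᵢ.
−0.08·log₂(0.08) = 0.2915
−0.15·log₂(0.15) = 0.4105
−0.32·log₂(0.32) = 0.5260
−0.10·log₂(0.10) = 0.3322
−0.28·log₂(0.28) = 0.5142
−0.07·log₂(0.07) = 0.2686
Sum ≈ 2.3431 → 2.343 bits.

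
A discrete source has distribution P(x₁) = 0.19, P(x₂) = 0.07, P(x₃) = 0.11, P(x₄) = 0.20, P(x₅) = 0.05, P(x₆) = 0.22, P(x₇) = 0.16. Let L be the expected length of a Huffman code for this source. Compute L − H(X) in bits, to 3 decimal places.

Entropy H = −Σ p log₂ p ≈ 2.6581 bits.
Huffman merges: 1/20+7/100→3/25; 11/100+3/25→23/100; 4/25+19/100→7/20; 1/5+11/50→21/50; 23/100+7/20→29/50; 21/50+29/50→1. L = 27/10 ≈ 2.7000.
L − H = 2.7000 − 2.6581 = 0.042 bits.

0.042 bits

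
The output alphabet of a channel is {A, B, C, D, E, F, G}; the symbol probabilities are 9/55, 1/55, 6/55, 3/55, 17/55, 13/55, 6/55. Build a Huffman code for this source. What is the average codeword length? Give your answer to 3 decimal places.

Repeatedly combine the two least-probable nodes; the expected code length is the sum of the merged weights.
merge 1/55 + 3/55 → 4/55
merge 4/55 + 6/55 → 2/11
merge 6/55 + 9/55 → 3/11
merge 2/11 + 13/55 → 23/55
merge 3/11 + 17/55 → 32/55
merge 23/55 + 32/55 → 1
L = 4/55 + 2/11 + 3/11 + 23/55 + 32/55 + 1 = 139/55 ≈ 2.527 bits/symbol.

2.527 bits/symbol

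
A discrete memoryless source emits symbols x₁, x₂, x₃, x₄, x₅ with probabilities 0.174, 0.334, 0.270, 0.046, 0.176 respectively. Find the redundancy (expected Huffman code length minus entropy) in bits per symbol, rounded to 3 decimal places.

Entropy H = −Σ p log₂ p ≈ 2.1229 bits.
Huffman merges: 23/500+87/500→11/50; 22/125+11/50→99/250; 27/100+167/500→151/250; 99/250+151/250→1. L = 111/50 ≈ 2.2200.
L − H = 2.2200 − 2.1229 = 0.097 bits.

0.097 bits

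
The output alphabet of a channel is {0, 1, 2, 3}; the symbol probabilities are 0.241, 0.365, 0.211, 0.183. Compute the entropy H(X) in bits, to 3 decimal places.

1.947 bits

H = −Σ pᵢ log₂ pᵢ.
−0.241·log₂(0.241) = 0.4947
−0.365·log₂(0.365) = 0.5307
−0.211·log₂(0.211) = 0.4736
−0.183·log₂(0.183) = 0.4484
Sum ≈ 1.9475 → 1.947 bits.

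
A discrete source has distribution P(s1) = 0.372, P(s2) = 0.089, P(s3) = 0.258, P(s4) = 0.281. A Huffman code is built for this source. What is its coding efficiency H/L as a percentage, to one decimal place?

94.2%

Entropy H = −Σ p log₂ p ≈ 1.8602 bits.
Huffman merges: 89/1000+129/500→347/1000; 281/1000+347/1000→157/250; 93/250+157/250→1. L = 79/40 ≈ 1.9750.
Efficiency = H/L = 1.8602/1.9750 = 94.2%.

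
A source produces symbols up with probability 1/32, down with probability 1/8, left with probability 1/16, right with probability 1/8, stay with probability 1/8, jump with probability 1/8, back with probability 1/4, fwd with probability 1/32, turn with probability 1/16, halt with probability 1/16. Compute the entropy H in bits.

3.0625 bits

Each probability is a power of 1/2, so log₂(1/p) is an integer.
H = Σ p·log₂(1/p) = 1/32·5 + 1/8·3 + 1/16·4 + 1/8·3 + 1/8·3 + 1/8·3 + 1/4·2 + 1/32·5 + 1/16·4 + 1/16·4 = 3.0625 bits.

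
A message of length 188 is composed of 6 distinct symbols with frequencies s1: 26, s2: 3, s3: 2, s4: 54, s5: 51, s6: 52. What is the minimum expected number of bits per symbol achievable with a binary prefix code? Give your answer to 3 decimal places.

2.191 bits/symbol

Probabilities are the counts divided by 188.
Repeatedly combine the two least-probable nodes; the expected code length is the sum of the merged weights.
merge 1/94 + 3/188 → 5/188
merge 5/188 + 13/94 → 31/188
merge 31/188 + 51/188 → 41/94
merge 13/47 + 27/94 → 53/94
merge 41/94 + 53/94 → 1
L = 5/188 + 31/188 + 41/94 + 53/94 + 1 = 103/47 ≈ 2.191 bits/symbol.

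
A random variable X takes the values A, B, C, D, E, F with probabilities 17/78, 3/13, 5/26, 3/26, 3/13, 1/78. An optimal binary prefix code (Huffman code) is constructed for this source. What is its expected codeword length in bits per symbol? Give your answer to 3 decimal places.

Repeatedly combine the two least-probable nodes; the expected code length is the sum of the merged weights.
merge 1/78 + 3/26 → 5/39
merge 5/39 + 5/26 → 25/78
merge 17/78 + 3/13 → 35/78
merge 3/13 + 25/78 → 43/78
merge 35/78 + 43/78 → 1
L = 5/39 + 25/78 + 35/78 + 43/78 + 1 = 191/78 ≈ 2.449 bits/symbol.

2.449 bits/symbol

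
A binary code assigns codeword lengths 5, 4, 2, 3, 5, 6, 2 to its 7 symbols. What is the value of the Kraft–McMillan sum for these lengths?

With common denominator 2^6 = 64: Σ 2^(−ℓᵢ) = 2/64 + 4/64 + 16/64 + 8/64 + 2/64 + 1/64 + 16/64 = 49/64 = 0.765625.

0.765625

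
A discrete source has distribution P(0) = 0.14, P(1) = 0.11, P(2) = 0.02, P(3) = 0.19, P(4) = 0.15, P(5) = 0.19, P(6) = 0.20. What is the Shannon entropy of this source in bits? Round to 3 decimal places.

H = −Σ pᵢ log₂ pᵢ.
−0.14·log₂(0.14) = 0.3971
−0.11·log₂(0.11) = 0.3503
−0.02·log₂(0.02) = 0.1129
−0.19·log₂(0.19) = 0.4552
−0.15·log₂(0.15) = 0.4105
−0.19·log₂(0.19) = 0.4552
−0.20·log₂(0.20) = 0.4644
Sum ≈ 2.6457 → 2.646 bits.

2.646 bits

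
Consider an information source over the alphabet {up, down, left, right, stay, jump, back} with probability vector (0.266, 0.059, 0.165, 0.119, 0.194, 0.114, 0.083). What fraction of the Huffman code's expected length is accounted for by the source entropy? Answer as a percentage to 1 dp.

Entropy H = −Σ p log₂ p ≈ 2.6576 bits.
Huffman merges: 59/1000+83/1000→71/500; 57/500+119/1000→233/1000; 71/500+33/200→307/1000; 97/500+233/1000→427/1000; 133/500+307/1000→573/1000; 427/1000+573/1000→1. L = 1341/500 ≈ 2.6820.
Efficiency = H/L = 2.6576/2.6820 = 99.1%.

99.1%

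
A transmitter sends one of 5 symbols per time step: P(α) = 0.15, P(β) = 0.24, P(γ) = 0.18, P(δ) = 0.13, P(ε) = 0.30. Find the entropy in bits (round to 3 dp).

H = −Σ pᵢ log₂ pᵢ.
−0.15·log₂(0.15) = 0.4105
−0.24·log₂(0.24) = 0.4941
−0.18·log₂(0.18) = 0.4453
−0.13·log₂(0.13) = 0.3826
−0.30·log₂(0.30) = 0.5211
Sum ≈ 2.2537 → 2.254 bits.

2.254 bits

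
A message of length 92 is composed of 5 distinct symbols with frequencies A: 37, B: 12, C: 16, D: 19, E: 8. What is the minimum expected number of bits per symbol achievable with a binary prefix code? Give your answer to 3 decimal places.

Probabilities are the counts divided by 92.
Repeatedly combine the two least-probable nodes; the expected code length is the sum of the merged weights.
merge 2/23 + 3/23 → 5/23
merge 4/23 + 19/92 → 35/92
merge 5/23 + 35/92 → 55/92
merge 37/92 + 55/92 → 1
L = 5/23 + 35/92 + 55/92 + 1 = 101/46 ≈ 2.196 bits/symbol.

2.196 bits/symbol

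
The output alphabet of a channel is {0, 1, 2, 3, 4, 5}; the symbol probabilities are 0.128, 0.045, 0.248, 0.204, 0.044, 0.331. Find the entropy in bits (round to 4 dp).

H = −Σ pᵢ log₂ pᵢ.
−0.128·log₂(0.128) = 0.3796
−0.045·log₂(0.045) = 0.2013
−0.248·log₂(0.248) = 0.4989
−0.204·log₂(0.204) = 0.4678
−0.044·log₂(0.044) = 0.1983
−0.331·log₂(0.331) = 0.5280
Sum ≈ 2.2739 → 2.2739 bits.

2.2739 bits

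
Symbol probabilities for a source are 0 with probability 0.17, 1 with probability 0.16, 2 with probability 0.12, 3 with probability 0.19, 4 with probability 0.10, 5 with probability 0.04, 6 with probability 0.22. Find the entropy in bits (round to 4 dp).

2.6784 bits

H = −Σ pᵢ log₂ pᵢ.
−0.17·log₂(0.17) = 0.4346
−0.16·log₂(0.16) = 0.4230
−0.12·log₂(0.12) = 0.3671
−0.19·log₂(0.19) = 0.4552
−0.10·log₂(0.10) = 0.3322
−0.04·log₂(0.04) = 0.1858
−0.22·log₂(0.22) = 0.4806
Sum ≈ 2.6784 → 2.6784 bits.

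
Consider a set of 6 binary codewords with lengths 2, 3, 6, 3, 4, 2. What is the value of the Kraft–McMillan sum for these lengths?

0.828125

With common denominator 2^6 = 64: Σ 2^(−ℓᵢ) = 16/64 + 8/64 + 1/64 + 8/64 + 4/64 + 16/64 = 53/64 = 0.828125.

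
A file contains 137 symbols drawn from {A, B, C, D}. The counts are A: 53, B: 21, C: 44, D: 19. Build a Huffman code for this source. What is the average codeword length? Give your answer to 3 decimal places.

Probabilities are the counts divided by 137.
Repeatedly combine the two least-probable nodes; the expected code length is the sum of the merged weights.
merge 19/137 + 21/137 → 40/137
merge 40/137 + 44/137 → 84/137
merge 53/137 + 84/137 → 1
L = 40/137 + 84/137 + 1 = 261/137 ≈ 1.905 bits/symbol.

1.905 bits/symbol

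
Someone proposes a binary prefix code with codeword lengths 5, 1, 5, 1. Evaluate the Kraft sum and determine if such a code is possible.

With common denominator 2^5 = 32: Σ 2^(−ℓᵢ) = 1/32 + 16/32 + 1/32 + 16/32 = 34/32 = 1.0625.
Kraft's inequality requires Σ ≤ 1; here Σ = 1.0625 > 1, so no such prefix code exists.

1.0625; no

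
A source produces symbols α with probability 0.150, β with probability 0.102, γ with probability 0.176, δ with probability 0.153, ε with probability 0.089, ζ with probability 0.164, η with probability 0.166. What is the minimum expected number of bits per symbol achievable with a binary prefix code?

2.824 bits/symbol

Repeatedly combine the two least-probable nodes; the expected code length is the sum of the merged weights.
merge 89/1000 + 51/500 → 191/1000
merge 3/20 + 153/1000 → 303/1000
merge 41/250 + 83/500 → 33/100
merge 22/125 + 191/1000 → 367/1000
merge 303/1000 + 33/100 → 633/1000
merge 367/1000 + 633/1000 → 1
L = 191/1000 + 303/1000 + 33/100 + 367/1000 + 633/1000 + 1 = 353/125 = 2.824 bits/symbol.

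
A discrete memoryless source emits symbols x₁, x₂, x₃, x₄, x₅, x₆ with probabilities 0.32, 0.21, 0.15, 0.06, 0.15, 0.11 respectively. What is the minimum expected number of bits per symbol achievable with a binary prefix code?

Repeatedly combine the two least-probable nodes; the expected code length is the sum of the merged weights.
merge 3/50 + 11/100 → 17/100
merge 3/20 + 3/20 → 3/10
merge 17/100 + 21/100 → 19/50
merge 3/10 + 8/25 → 31/50
merge 19/50 + 31/50 → 1
L = 17/100 + 3/10 + 19/50 + 31/50 + 1 = 247/100 = 2.47 bits/symbol.

2.47 bits/symbol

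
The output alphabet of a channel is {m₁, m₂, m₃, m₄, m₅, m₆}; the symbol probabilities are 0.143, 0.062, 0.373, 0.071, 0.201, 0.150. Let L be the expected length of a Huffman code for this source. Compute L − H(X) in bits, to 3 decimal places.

0.060 bits

Entropy H = −Σ p log₂ p ≈ 2.3274 bits.
Huffman merges: 31/500+71/1000→133/1000; 133/1000+143/1000→69/250; 3/20+201/1000→351/1000; 69/250+351/1000→627/1000; 373/1000+627/1000→1. L = 2387/1000 ≈ 2.3870.
L − H = 2.3870 − 2.3274 = 0.060 bits.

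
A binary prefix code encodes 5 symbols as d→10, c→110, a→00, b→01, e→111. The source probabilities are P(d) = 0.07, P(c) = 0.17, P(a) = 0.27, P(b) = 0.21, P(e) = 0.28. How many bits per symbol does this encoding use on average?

2.45 bits/symbol

L̄ = Σ pᵢ·ℓᵢ = 0.07·2 + 0.17·3 + 0.27·2 + 0.21·2 + 0.28·3 = 2.45 bits/symbol.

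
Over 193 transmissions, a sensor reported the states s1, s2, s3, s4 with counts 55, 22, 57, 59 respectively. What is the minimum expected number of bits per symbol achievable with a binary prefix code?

Probabilities are the counts divided by 193.
Repeatedly combine the two least-probable nodes; the expected code length is the sum of the merged weights.
merge 22/193 + 55/193 → 77/193
merge 57/193 + 59/193 → 116/193
merge 77/193 + 116/193 → 1
L = 77/193 + 116/193 + 1 = 2 bits/symbol.

2 bits/symbol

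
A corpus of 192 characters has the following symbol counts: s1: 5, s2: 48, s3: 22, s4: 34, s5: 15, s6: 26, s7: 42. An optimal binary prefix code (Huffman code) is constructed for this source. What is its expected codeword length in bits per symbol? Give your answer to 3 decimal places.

Probabilities are the counts divided by 192.
Repeatedly combine the two least-probable nodes; the expected code length is the sum of the merged weights.
merge 5/192 + 5/64 → 5/48
merge 5/48 + 11/96 → 7/32
merge 13/96 + 17/96 → 5/16
merge 7/32 + 7/32 → 7/16
merge 1/4 + 5/16 → 9/16
merge 7/16 + 9/16 → 1
L = 5/48 + 7/32 + 5/16 + 7/16 + 9/16 + 1 = 253/96 ≈ 2.635 bits/symbol.

2.635 bits/symbol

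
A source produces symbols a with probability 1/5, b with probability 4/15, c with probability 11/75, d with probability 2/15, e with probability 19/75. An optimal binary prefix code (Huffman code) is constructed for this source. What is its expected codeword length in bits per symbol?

2.28 bits/symbol

Repeatedly combine the two least-probable nodes; the expected code length is the sum of the merged weights.
merge 2/15 + 11/75 → 7/25
merge 1/5 + 19/75 → 34/75
merge 4/15 + 7/25 → 41/75
merge 34/75 + 41/75 → 1
L = 7/25 + 34/75 + 41/75 + 1 = 57/25 = 2.28 bits/symbol.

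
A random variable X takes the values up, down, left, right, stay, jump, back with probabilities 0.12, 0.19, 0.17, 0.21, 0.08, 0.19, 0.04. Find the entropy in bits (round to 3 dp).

H = −Σ pᵢ log₂ pᵢ.
−0.12·log₂(0.12) = 0.3671
−0.19·log₂(0.19) = 0.4552
−0.17·log₂(0.17) = 0.4346
−0.21·log₂(0.21) = 0.4728
−0.08·log₂(0.08) = 0.2915
−0.19·log₂(0.19) = 0.4552
−0.04·log₂(0.04) = 0.1858
Sum ≈ 2.6622 → 2.662 bits.

2.662 bits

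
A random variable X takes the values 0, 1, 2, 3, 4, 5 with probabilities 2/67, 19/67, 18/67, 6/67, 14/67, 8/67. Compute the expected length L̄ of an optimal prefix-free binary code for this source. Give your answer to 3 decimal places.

Repeatedly combine the two least-probable nodes; the expected code length is the sum of the merged weights.
merge 2/67 + 6/67 → 8/67
merge 8/67 + 8/67 → 16/67
merge 14/67 + 16/67 → 30/67
merge 18/67 + 19/67 → 37/67
merge 30/67 + 37/67 → 1
L = 8/67 + 16/67 + 30/67 + 37/67 + 1 = 158/67 ≈ 2.358 bits/symbol.

2.358 bits/symbol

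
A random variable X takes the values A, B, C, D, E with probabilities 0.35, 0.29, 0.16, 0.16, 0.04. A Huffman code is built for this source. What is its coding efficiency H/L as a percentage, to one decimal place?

Entropy H = −Σ p log₂ p ≈ 2.0798 bits.
Huffman merges: 1/25+4/25→1/5; 4/25+1/5→9/25; 29/100+7/20→16/25; 9/25+16/25→1. L = 11/5 ≈ 2.2000.
Efficiency = H/L = 2.0798/2.2000 = 94.5%.

94.5%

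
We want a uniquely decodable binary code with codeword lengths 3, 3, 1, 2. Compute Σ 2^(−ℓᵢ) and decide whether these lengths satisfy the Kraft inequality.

With common denominator 2^3 = 8: Σ 2^(−ℓᵢ) = 1/8 + 1/8 + 4/8 + 2/8 = 8/8 = 1.
Kraft's inequality requires Σ ≤ 1; here Σ = 1 ≤ 1, so such a prefix code exists.

1; yes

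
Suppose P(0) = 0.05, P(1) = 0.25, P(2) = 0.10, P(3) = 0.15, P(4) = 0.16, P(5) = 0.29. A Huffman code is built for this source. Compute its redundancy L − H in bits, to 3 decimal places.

0.050 bits

Entropy H = −Σ p log₂ p ≈ 2.3998 bits.
Huffman merges: 1/20+1/10→3/20; 3/20+3/20→3/10; 4/25+1/4→41/100; 29/100+3/10→59/100; 41/100+59/100→1. L = 49/20 ≈ 2.4500.
L − H = 2.4500 − 2.3998 = 0.050 bits.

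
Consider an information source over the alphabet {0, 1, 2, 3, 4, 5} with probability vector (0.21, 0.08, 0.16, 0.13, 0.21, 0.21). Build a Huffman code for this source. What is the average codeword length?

2.58 bits/symbol

Repeatedly combine the two least-probable nodes; the expected code length is the sum of the merged weights.
merge 2/25 + 13/100 → 21/100
merge 4/25 + 21/100 → 37/100
merge 21/100 + 21/100 → 21/50
merge 21/100 + 37/100 → 29/50
merge 21/50 + 29/50 → 1
L = 21/100 + 37/100 + 21/50 + 29/50 + 1 = 129/50 = 2.58 bits/symbol.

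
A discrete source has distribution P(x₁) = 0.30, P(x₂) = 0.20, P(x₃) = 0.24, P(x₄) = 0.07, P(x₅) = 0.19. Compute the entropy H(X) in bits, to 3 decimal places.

H = −Σ pᵢ log₂ pᵢ.
−0.30·log₂(0.30) = 0.5211
−0.20·log₂(0.20) = 0.4644
−0.24·log₂(0.24) = 0.4941
−0.07·log₂(0.07) = 0.2686
−0.19·log₂(0.19) = 0.4552
Sum ≈ 2.2034 → 2.203 bits.

2.203 bits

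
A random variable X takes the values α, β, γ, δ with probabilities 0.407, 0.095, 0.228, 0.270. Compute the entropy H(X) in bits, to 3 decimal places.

H = −Σ pᵢ log₂ pᵢ.
−0.407·log₂(0.407) = 0.5278
−0.095·log₂(0.095) = 0.3226
−0.228·log₂(0.228) = 0.4863
−0.270·log₂(0.270) = 0.5100
Sum ≈ 1.8468 → 1.847 bits.

1.847 bits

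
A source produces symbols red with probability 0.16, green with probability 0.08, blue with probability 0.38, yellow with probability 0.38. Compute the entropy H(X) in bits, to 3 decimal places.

1.775 bits

H = −Σ pᵢ log₂ pᵢ.
−0.16·log₂(0.16) = 0.4230
−0.08·log₂(0.08) = 0.2915
−0.38·log₂(0.38) = 0.5305
−0.38·log₂(0.38) = 0.5305
Sum ≈ 1.7754 → 1.775 bits.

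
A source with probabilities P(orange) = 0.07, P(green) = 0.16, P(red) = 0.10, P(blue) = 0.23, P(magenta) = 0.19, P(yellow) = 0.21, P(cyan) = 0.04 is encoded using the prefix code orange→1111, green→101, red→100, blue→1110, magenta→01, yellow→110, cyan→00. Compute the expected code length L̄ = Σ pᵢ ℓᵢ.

L̄ = Σ pᵢ·ℓᵢ = 0.07·4 + 0.16·3 + 0.10·3 + 0.23·4 + 0.19·2 + 0.21·3 + 0.04·2 = 3.07 bits/symbol.

3.07 bits/symbol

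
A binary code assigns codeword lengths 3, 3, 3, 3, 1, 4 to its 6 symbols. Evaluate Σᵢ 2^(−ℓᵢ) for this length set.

With common denominator 2^4 = 16: Σ 2^(−ℓᵢ) = 2/16 + 2/16 + 2/16 + 2/16 + 8/16 + 1/16 = 17/16 = 1.0625.

1.0625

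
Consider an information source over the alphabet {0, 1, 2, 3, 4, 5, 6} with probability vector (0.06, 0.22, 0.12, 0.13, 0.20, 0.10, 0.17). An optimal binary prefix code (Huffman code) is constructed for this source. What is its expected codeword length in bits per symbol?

2.74 bits/symbol

Repeatedly combine the two least-probable nodes; the expected code length is the sum of the merged weights.
merge 3/50 + 1/10 → 4/25
merge 3/25 + 13/100 → 1/4
merge 4/25 + 17/100 → 33/100
merge 1/5 + 11/50 → 21/50
merge 1/4 + 33/100 → 29/50
merge 21/50 + 29/50 → 1
L = 4/25 + 1/4 + 33/100 + 21/50 + 29/50 + 1 = 137/50 = 2.74 bits/symbol.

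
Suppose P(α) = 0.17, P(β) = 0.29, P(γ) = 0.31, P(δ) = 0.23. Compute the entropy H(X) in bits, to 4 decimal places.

1.9640 bits

H = −Σ pᵢ log₂ pᵢ.
−0.17·log₂(0.17) = 0.4346
−0.29·log₂(0.29) = 0.5179
−0.31·log₂(0.31) = 0.5238
−0.23·log₂(0.23) = 0.4877
Sum ≈ 1.9640 → 1.9640 bits.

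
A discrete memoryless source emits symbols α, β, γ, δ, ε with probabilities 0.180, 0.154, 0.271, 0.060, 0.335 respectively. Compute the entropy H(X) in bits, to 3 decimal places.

H = −Σ pᵢ log₂ pᵢ.
−0.180·log₂(0.180) = 0.4453
−0.154·log₂(0.154) = 0.4156
−0.271·log₂(0.271) = 0.5105
−0.060·log₂(0.060) = 0.2435
−0.335·log₂(0.335) = 0.5286
Sum ≈ 2.1435 → 2.144 bits.

2.144 bits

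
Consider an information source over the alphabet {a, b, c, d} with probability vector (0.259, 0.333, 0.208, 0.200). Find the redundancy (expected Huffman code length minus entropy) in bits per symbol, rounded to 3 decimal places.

0.031 bits

Entropy H = −Σ p log₂ p ≈ 1.9686 bits.
Huffman merges: 1/5+26/125→51/125; 259/1000+333/1000→74/125; 51/125+74/125→1. L = 2 ≈ 2.0000.
L − H = 2.0000 − 1.9686 = 0.031 bits.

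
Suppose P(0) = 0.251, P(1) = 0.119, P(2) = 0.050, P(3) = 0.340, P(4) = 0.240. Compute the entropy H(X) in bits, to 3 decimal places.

H = −Σ pᵢ log₂ pᵢ.
−0.251·log₂(0.251) = 0.5006
−0.119·log₂(0.119) = 0.3654
−0.050·log₂(0.050) = 0.2161
−0.340·log₂(0.340) = 0.5292
−0.240·log₂(0.240) = 0.4941
Sum ≈ 2.1054 → 2.105 bits.

2.105 bits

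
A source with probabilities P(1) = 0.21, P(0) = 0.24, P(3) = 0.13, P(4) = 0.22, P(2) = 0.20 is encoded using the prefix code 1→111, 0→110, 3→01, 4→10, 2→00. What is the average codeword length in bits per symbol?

L̄ = Σ pᵢ·ℓᵢ = 0.21·3 + 0.24·3 + 0.13·2 + 0.22·2 + 0.20·2 = 2.45 bits/symbol.

2.45 bits/symbol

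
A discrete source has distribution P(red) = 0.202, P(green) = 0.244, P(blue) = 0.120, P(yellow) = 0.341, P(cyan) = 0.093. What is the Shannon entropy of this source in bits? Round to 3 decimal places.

2.178 bits

H = −Σ pᵢ log₂ pᵢ.
−0.202·log₂(0.202) = 0.4661
−0.244·log₂(0.244) = 0.4966
−0.120·log₂(0.120) = 0.3671
−0.341·log₂(0.341) = 0.5293
−0.093·log₂(0.093) = 0.3187
Sum ≈ 2.1777 → 2.178 bits.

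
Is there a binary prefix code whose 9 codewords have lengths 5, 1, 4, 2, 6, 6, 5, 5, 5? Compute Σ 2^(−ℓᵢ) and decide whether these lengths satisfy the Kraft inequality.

With common denominator 2^6 = 64: Σ 2^(−ℓᵢ) = 2/64 + 32/64 + 4/64 + 16/64 + 1/64 + 1/64 + 2/64 + 2/64 + 2/64 = 62/64 = 0.96875.
Kraft's inequality requires Σ ≤ 1; here Σ = 0.96875 ≤ 1, so such a prefix code exists.

0.96875; yes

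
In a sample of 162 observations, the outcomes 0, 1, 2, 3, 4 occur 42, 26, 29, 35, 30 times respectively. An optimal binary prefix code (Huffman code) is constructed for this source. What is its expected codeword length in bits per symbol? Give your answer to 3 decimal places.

2.340 bits/symbol

Probabilities are the counts divided by 162.
Repeatedly combine the two least-probable nodes; the expected code length is the sum of the merged weights.
merge 13/81 + 29/162 → 55/162
merge 5/27 + 35/162 → 65/162
merge 7/27 + 55/162 → 97/162
merge 65/162 + 97/162 → 1
L = 55/162 + 65/162 + 97/162 + 1 = 379/162 ≈ 2.340 bits/symbol.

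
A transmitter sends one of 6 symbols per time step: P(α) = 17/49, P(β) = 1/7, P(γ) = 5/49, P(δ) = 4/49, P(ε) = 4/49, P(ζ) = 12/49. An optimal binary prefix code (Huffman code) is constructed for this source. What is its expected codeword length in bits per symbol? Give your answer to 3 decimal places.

Repeatedly combine the two least-probable nodes; the expected code length is the sum of the merged weights.
merge 4/49 + 4/49 → 8/49
merge 5/49 + 1/7 → 12/49
merge 8/49 + 12/49 → 20/49
merge 12/49 + 17/49 → 29/49
merge 20/49 + 29/49 → 1
L = 8/49 + 12/49 + 20/49 + 29/49 + 1 = 118/49 ≈ 2.408 bits/symbol.

2.408 bits/symbol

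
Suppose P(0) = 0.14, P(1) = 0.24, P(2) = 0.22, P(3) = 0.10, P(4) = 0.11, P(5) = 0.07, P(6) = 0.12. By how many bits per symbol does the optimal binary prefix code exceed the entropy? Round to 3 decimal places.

Entropy H = −Σ p log₂ p ≈ 2.6899 bits.
Huffman merges: 7/100+1/10→17/100; 11/100+3/25→23/100; 7/50+17/100→31/100; 11/50+23/100→9/20; 6/25+31/100→11/20; 9/20+11/20→1. L = 271/100 ≈ 2.7100.
L − H = 2.7100 − 2.6899 = 0.020 bits.

0.020 bits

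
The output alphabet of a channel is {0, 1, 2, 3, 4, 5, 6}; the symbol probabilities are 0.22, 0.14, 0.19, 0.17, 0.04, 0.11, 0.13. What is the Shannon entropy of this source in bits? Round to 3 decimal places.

2.686 bits

H = −Σ pᵢ log₂ pᵢ.
−0.22·log₂(0.22) = 0.4806
−0.14·log₂(0.14) = 0.3971
−0.19·log₂(0.19) = 0.4552
−0.17·log₂(0.17) = 0.4346
−0.04·log₂(0.04) = 0.1858
−0.11·log₂(0.11) = 0.3503
−0.13·log₂(0.13) = 0.3826
Sum ≈ 2.6862 → 2.686 bits.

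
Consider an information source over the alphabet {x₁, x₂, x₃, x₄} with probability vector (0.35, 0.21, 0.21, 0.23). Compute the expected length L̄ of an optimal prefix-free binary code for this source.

Repeatedly combine the two least-probable nodes; the expected code length is the sum of the merged weights.
merge 21/100 + 21/100 → 21/50
merge 23/100 + 7/20 → 29/50
merge 21/50 + 29/50 → 1
L = 21/50 + 29/50 + 1 = 2 bits/symbol.

2 bits/symbol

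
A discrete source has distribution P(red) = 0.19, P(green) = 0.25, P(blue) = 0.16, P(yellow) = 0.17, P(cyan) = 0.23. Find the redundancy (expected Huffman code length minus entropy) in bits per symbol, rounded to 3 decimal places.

Entropy H = −Σ p log₂ p ≈ 2.3005 bits.
Huffman merges: 4/25+17/100→33/100; 19/100+23/100→21/50; 1/4+33/100→29/50; 21/50+29/50→1. L = 233/100 ≈ 2.3300.
L − H = 2.3300 − 2.3005 = 0.030 bits.

0.030 bits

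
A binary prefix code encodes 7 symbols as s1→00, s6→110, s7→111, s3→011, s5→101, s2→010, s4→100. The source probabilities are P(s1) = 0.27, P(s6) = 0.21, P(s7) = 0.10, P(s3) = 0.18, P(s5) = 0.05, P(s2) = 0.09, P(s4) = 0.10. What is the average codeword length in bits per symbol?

L̄ = Σ pᵢ·ℓᵢ = 0.27·2 + 0.21·3 + 0.10·3 + 0.18·3 + 0.05·3 + 0.09·3 + 0.10·3 = 2.73 bits/symbol.

2.73 bits/symbol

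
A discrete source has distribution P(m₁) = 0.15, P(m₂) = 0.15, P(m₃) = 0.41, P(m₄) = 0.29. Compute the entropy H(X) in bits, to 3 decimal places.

H = −Σ pᵢ log₂ pᵢ.
−0.15·log₂(0.15) = 0.4105
−0.15·log₂(0.15) = 0.4105
−0.41·log₂(0.41) = 0.5274
−0.29·log₂(0.29) = 0.5179
Sum ≈ 1.8664 → 1.866 bits.

1.866 bits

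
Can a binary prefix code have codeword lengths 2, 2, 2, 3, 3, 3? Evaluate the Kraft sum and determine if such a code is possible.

With common denominator 2^3 = 8: Σ 2^(−ℓᵢ) = 2/8 + 2/8 + 2/8 + 1/8 + 1/8 + 1/8 = 9/8 = 1.125.
Kraft's inequality requires Σ ≤ 1; here Σ = 1.125 > 1, so no such prefix code exists.

1.125; no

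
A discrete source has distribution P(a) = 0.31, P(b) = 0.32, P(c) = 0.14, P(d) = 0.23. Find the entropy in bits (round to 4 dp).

1.9346 bits

H = −Σ pᵢ log₂ pᵢ.
−0.31·log₂(0.31) = 0.5238
−0.32·log₂(0.32) = 0.5260
−0.14·log₂(0.14) = 0.3971
−0.23·log₂(0.23) = 0.4877
Sum ≈ 1.9346 → 1.9346 bits.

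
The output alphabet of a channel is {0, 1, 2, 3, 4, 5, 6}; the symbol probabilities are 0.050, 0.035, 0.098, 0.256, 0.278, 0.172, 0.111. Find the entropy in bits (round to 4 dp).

2.5193 bits

H = −Σ pᵢ log₂ pᵢ.
−0.050·log₂(0.050) = 0.2161
−0.035·log₂(0.035) = 0.1693
−0.098·log₂(0.098) = 0.3284
−0.256·log₂(0.256) = 0.5032
−0.278·log₂(0.278) = 0.5134
−0.172·log₂(0.172) = 0.4368
−0.111·log₂(0.111) = 0.3520
Sum ≈ 2.5193 → 2.5193 bits.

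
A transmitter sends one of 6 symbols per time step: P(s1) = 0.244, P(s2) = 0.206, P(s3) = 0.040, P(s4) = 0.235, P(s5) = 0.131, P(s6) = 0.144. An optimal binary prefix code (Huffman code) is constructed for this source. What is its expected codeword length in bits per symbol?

Repeatedly combine the two least-probable nodes; the expected code length is the sum of the merged weights.
merge 1/25 + 131/1000 → 171/1000
merge 18/125 + 171/1000 → 63/200
merge 103/500 + 47/200 → 441/1000
merge 61/250 + 63/200 → 559/1000
merge 441/1000 + 559/1000 → 1
L = 171/1000 + 63/200 + 441/1000 + 559/1000 + 1 = 1243/500 = 2.486 bits/symbol.

2.486 bits/symbol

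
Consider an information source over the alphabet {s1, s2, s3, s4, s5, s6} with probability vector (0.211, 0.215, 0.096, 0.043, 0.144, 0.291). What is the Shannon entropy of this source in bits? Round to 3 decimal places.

2.391 bits

H = −Σ pᵢ log₂ pᵢ.
−0.211·log₂(0.211) = 0.4736
−0.215·log₂(0.215) = 0.4768
−0.096·log₂(0.096) = 0.3246
−0.043·log₂(0.043) = 0.1952
−0.144·log₂(0.144) = 0.4026
−0.291·log₂(0.291) = 0.5182
Sum ≈ 2.3910 → 2.391 bits.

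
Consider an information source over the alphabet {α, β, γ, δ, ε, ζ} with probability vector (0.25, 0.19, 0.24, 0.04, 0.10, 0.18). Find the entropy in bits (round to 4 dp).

2.4126 bits

H = −Σ pᵢ log₂ pᵢ.
−0.25·log₂(0.25) = 0.5000
−0.19·log₂(0.19) = 0.4552
−0.24·log₂(0.24) = 0.4941
−0.04·log₂(0.04) = 0.1858
−0.10·log₂(0.10) = 0.3322
−0.18·log₂(0.18) = 0.4453
Sum ≈ 2.4126 → 2.4126 bits.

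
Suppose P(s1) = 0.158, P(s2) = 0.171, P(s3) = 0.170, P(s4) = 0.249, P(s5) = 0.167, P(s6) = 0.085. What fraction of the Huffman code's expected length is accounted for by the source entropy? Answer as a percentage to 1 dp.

97.8%

Entropy H = −Σ p log₂ p ≈ 2.5238 bits.
Huffman merges: 17/200+79/500→243/1000; 167/1000+17/100→337/1000; 171/1000+243/1000→207/500; 249/1000+337/1000→293/500; 207/500+293/500→1. L = 129/50 ≈ 2.5800.
Efficiency = H/L = 2.5238/2.5800 = 97.8%.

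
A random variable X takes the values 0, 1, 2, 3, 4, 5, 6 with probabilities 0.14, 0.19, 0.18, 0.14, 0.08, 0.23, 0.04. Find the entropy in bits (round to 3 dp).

2.660 bits

H = −Σ pᵢ log₂ pᵢ.
−0.14·log₂(0.14) = 0.3971
−0.19·log₂(0.19) = 0.4552
−0.18·log₂(0.18) = 0.4453
−0.14·log₂(0.14) = 0.3971
−0.08·log₂(0.08) = 0.2915
−0.23·log₂(0.23) = 0.4877
−0.04·log₂(0.04) = 0.1858
Sum ≈ 2.6597 → 2.660 bits.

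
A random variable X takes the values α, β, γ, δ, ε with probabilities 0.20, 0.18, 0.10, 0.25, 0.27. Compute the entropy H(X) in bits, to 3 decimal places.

H = −Σ pᵢ log₂ pᵢ.
−0.20·log₂(0.20) = 0.4644
−0.18·log₂(0.18) = 0.4453
−0.10·log₂(0.10) = 0.3322
−0.25·log₂(0.25) = 0.5000
−0.27·log₂(0.27) = 0.5100
Sum ≈ 2.2519 → 2.252 bits.

2.252 bits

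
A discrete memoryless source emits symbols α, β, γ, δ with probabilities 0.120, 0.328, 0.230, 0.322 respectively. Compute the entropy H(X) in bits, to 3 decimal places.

1.909 bits

H = −Σ pᵢ log₂ pᵢ.
−0.120·log₂(0.120) = 0.3671
−0.328·log₂(0.328) = 0.5275
−0.230·log₂(0.230) = 0.4877
−0.322·log₂(0.322) = 0.5264
Sum ≈ 1.9087 → 1.909 bits.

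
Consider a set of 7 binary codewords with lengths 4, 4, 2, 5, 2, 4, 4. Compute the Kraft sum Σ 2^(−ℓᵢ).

0.78125

With common denominator 2^5 = 32: Σ 2^(−ℓᵢ) = 2/32 + 2/32 + 8/32 + 1/32 + 8/32 + 2/32 + 2/32 = 25/32 = 0.78125.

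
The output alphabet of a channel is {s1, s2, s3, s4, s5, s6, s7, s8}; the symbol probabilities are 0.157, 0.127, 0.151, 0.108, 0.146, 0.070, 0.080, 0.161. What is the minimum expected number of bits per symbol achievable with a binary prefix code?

2.989 bits/symbol

Repeatedly combine the two least-probable nodes; the expected code length is the sum of the merged weights.
merge 7/100 + 2/25 → 3/20
merge 27/250 + 127/1000 → 47/200
merge 73/500 + 3/20 → 37/125
merge 151/1000 + 157/1000 → 77/250
merge 161/1000 + 47/200 → 99/250
merge 37/125 + 77/250 → 151/250
merge 99/250 + 151/250 → 1
L = 3/20 + 47/200 + 37/125 + 77/250 + 99/250 + 151/250 + 1 = 2989/1000 = 2.989 bits/symbol.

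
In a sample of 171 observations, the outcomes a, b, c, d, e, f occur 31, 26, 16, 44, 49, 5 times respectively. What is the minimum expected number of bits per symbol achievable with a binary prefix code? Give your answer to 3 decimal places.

Probabilities are the counts divided by 171.
Repeatedly combine the two least-probable nodes; the expected code length is the sum of the merged weights.
merge 5/171 + 16/171 → 7/57
merge 7/57 + 26/171 → 47/171
merge 31/171 + 44/171 → 25/57
merge 47/171 + 49/171 → 32/57
merge 25/57 + 32/57 → 1
L = 7/57 + 47/171 + 25/57 + 32/57 + 1 = 410/171 ≈ 2.398 bits/symbol.

2.398 bits/symbol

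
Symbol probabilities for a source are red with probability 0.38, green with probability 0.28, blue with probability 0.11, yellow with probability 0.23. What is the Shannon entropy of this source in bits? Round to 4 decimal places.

H = −Σ pᵢ log₂ pᵢ.
−0.38·log₂(0.38) = 0.5305
−0.28·log₂(0.28) = 0.5142
−0.11·log₂(0.11) = 0.3503
−0.23·log₂(0.23) = 0.4877
Sum ≈ 1.8826 → 1.8826 bits.

1.8826 bits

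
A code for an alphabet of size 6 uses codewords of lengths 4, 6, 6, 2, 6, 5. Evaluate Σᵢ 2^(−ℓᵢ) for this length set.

With common denominator 2^6 = 64: Σ 2^(−ℓᵢ) = 4/64 + 1/64 + 1/64 + 16/64 + 1/64 + 2/64 = 25/64 = 0.390625.

0.390625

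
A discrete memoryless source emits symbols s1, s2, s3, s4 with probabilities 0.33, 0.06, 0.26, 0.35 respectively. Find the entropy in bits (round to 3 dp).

1.807 bits

H = −Σ pᵢ log₂ pᵢ.
−0.33·log₂(0.33) = 0.5278
−0.06·log₂(0.06) = 0.2435
−0.26·log₂(0.26) = 0.5053
−0.35·log₂(0.35) = 0.5301
Sum ≈ 1.8067 → 1.807 bits.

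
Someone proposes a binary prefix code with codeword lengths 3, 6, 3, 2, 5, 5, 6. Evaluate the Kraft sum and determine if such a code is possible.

With common denominator 2^6 = 64: Σ 2^(−ℓᵢ) = 8/64 + 1/64 + 8/64 + 16/64 + 2/64 + 2/64 + 1/64 = 38/64 = 0.59375.
Kraft's inequality requires Σ ≤ 1; here Σ = 0.59375 ≤ 1, so such a prefix code exists.

0.59375; yes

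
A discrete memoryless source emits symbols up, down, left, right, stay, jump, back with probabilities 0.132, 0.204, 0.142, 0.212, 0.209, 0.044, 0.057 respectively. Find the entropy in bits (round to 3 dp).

2.634 bits

H = −Σ pᵢ log₂ pᵢ.
−0.132·log₂(0.132) = 0.3856
−0.204·log₂(0.204) = 0.4678
−0.142·log₂(0.142) = 0.3999
−0.212·log₂(0.212) = 0.4744
−0.209·log₂(0.209) = 0.4720
−0.044·log₂(0.044) = 0.1983
−0.057·log₂(0.057) = 0.2356
Sum ≈ 2.6336 → 2.634 bits.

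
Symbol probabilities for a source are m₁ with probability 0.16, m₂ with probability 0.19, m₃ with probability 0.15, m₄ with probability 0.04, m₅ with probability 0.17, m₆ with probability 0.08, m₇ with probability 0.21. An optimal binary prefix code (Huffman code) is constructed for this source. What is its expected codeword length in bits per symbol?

Repeatedly combine the two least-probable nodes; the expected code length is the sum of the merged weights.
merge 1/25 + 2/25 → 3/25
merge 3/25 + 3/20 → 27/100
merge 4/25 + 17/100 → 33/100
merge 19/100 + 21/100 → 2/5
merge 27/100 + 33/100 → 3/5
merge 2/5 + 3/5 → 1
L = 3/25 + 27/100 + 33/100 + 2/5 + 3/5 + 1 = 68/25 = 2.72 bits/symbol.

2.72 bits/symbol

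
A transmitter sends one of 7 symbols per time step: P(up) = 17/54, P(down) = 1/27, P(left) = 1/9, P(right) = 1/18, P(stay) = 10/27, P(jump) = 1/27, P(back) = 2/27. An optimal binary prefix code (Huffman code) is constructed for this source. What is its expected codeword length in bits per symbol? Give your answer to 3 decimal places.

Repeatedly combine the two least-probable nodes; the expected code length is the sum of the merged weights.
merge 1/27 + 1/27 → 2/27
merge 1/18 + 2/27 → 7/54
merge 2/27 + 1/9 → 5/27
merge 7/54 + 5/27 → 17/54
merge 17/54 + 17/54 → 17/27
merge 10/27 + 17/27 → 1
L = 2/27 + 7/54 + 5/27 + 17/54 + 17/27 + 1 = 7/3 ≈ 2.333 bits/symbol.

2.333 bits/symbol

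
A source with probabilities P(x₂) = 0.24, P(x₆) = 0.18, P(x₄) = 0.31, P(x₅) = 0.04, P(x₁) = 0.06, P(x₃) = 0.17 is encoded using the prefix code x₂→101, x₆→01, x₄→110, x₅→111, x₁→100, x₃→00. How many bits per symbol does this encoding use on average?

L̄ = Σ pᵢ·ℓᵢ = 0.24·3 + 0.18·2 + 0.31·3 + 0.04·3 + 0.06·3 + 0.17·2 = 2.65 bits/symbol.

2.65 bits/symbol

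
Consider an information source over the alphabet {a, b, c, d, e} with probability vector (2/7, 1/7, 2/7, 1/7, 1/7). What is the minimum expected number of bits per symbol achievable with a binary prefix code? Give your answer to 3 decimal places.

2.286 bits/symbol

Repeatedly combine the two least-probable nodes; the expected code length is the sum of the merged weights.
merge 1/7 + 1/7 → 2/7
merge 1/7 + 2/7 → 3/7
merge 2/7 + 2/7 → 4/7
merge 3/7 + 4/7 → 1
L = 2/7 + 3/7 + 4/7 + 1 = 16/7 ≈ 2.286 bits/symbol.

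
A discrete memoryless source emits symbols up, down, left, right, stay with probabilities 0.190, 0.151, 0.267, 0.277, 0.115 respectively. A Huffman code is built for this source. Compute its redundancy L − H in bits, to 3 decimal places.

0.018 bits

Entropy H = −Σ p log₂ p ≈ 2.2476 bits.
Huffman merges: 23/200+151/1000→133/500; 19/100+133/500→57/125; 267/1000+277/1000→68/125; 57/125+68/125→1. L = 1133/500 ≈ 2.2660.
L − H = 2.2660 − 2.2476 = 0.018 bits.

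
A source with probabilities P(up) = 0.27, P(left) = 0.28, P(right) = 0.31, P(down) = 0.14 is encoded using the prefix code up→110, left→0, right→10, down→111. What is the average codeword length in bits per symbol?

L̄ = Σ pᵢ·ℓᵢ = 0.27·3 + 0.28·1 + 0.31·2 + 0.14·3 = 2.13 bits/symbol.

2.13 bits/symbol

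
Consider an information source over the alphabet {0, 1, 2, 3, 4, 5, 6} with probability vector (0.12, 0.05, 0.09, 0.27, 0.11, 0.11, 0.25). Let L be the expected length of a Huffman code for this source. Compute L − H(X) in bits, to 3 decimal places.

0.014 bits

Entropy H = −Σ p log₂ p ≈ 2.6064 bits.
Huffman merges: 1/20+9/100→7/50; 11/100+11/100→11/50; 3/25+7/50→13/50; 11/50+1/4→47/100; 13/50+27/100→53/100; 47/100+53/100→1. L = 131/50 ≈ 2.6200.
L − H = 2.6200 − 2.6064 = 0.014 bits.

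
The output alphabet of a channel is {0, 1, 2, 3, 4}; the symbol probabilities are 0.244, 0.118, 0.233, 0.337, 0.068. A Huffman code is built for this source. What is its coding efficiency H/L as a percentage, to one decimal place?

Entropy H = −Σ p log₂ p ≈ 2.1426 bits.
Huffman merges: 17/250+59/500→93/500; 93/500+233/1000→419/1000; 61/250+337/1000→581/1000; 419/1000+581/1000→1. L = 1093/500 ≈ 2.1860.
Efficiency = H/L = 2.1426/2.1860 = 98.0%.

98.0%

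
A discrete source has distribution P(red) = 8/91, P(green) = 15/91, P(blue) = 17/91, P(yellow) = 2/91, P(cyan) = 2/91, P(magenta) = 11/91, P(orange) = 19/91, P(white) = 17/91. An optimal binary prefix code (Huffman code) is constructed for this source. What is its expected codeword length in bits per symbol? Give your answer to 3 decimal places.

Repeatedly combine the two least-probable nodes; the expected code length is the sum of the merged weights.
merge 2/91 + 2/91 → 4/91
merge 4/91 + 8/91 → 12/91
merge 11/91 + 12/91 → 23/91
merge 15/91 + 17/91 → 32/91
merge 17/91 + 19/91 → 36/91
merge 23/91 + 32/91 → 55/91
merge 36/91 + 55/91 → 1
L = 4/91 + 12/91 + 23/91 + 32/91 + 36/91 + 55/91 + 1 = 253/91 ≈ 2.780 bits/symbol.

2.780 bits/symbol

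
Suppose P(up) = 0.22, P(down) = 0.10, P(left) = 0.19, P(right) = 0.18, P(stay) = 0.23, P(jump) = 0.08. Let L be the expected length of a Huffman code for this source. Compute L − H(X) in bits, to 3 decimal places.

Entropy H = −Σ p log₂ p ≈ 2.4925 bits.
Huffman merges: 2/25+1/10→9/50; 9/50+9/50→9/25; 19/100+11/50→41/100; 23/100+9/25→59/100; 41/100+59/100→1. L = 127/50 ≈ 2.5400.
L − H = 2.5400 − 2.4925 = 0.048 bits.

0.048 bits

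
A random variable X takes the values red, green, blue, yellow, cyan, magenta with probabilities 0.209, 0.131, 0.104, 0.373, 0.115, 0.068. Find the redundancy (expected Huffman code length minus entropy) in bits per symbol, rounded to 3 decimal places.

0.069 bits

Entropy H = −Σ p log₂ p ≈ 2.3490 bits.
Huffman merges: 17/250+13/125→43/250; 23/200+131/1000→123/500; 43/250+209/1000→381/1000; 123/500+373/1000→619/1000; 381/1000+619/1000→1. L = 1209/500 ≈ 2.4180.
L − H = 2.4180 − 2.3490 = 0.069 bits.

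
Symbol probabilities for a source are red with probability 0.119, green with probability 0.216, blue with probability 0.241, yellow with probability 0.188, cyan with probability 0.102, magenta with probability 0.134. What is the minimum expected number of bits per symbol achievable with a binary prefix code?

2.543 bits/symbol

Repeatedly combine the two least-probable nodes; the expected code length is the sum of the merged weights.
merge 51/500 + 119/1000 → 221/1000
merge 67/500 + 47/250 → 161/500
merge 27/125 + 221/1000 → 437/1000
merge 241/1000 + 161/500 → 563/1000
merge 437/1000 + 563/1000 → 1
L = 221/1000 + 161/500 + 437/1000 + 563/1000 + 1 = 2543/1000 = 2.543 bits/symbol.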